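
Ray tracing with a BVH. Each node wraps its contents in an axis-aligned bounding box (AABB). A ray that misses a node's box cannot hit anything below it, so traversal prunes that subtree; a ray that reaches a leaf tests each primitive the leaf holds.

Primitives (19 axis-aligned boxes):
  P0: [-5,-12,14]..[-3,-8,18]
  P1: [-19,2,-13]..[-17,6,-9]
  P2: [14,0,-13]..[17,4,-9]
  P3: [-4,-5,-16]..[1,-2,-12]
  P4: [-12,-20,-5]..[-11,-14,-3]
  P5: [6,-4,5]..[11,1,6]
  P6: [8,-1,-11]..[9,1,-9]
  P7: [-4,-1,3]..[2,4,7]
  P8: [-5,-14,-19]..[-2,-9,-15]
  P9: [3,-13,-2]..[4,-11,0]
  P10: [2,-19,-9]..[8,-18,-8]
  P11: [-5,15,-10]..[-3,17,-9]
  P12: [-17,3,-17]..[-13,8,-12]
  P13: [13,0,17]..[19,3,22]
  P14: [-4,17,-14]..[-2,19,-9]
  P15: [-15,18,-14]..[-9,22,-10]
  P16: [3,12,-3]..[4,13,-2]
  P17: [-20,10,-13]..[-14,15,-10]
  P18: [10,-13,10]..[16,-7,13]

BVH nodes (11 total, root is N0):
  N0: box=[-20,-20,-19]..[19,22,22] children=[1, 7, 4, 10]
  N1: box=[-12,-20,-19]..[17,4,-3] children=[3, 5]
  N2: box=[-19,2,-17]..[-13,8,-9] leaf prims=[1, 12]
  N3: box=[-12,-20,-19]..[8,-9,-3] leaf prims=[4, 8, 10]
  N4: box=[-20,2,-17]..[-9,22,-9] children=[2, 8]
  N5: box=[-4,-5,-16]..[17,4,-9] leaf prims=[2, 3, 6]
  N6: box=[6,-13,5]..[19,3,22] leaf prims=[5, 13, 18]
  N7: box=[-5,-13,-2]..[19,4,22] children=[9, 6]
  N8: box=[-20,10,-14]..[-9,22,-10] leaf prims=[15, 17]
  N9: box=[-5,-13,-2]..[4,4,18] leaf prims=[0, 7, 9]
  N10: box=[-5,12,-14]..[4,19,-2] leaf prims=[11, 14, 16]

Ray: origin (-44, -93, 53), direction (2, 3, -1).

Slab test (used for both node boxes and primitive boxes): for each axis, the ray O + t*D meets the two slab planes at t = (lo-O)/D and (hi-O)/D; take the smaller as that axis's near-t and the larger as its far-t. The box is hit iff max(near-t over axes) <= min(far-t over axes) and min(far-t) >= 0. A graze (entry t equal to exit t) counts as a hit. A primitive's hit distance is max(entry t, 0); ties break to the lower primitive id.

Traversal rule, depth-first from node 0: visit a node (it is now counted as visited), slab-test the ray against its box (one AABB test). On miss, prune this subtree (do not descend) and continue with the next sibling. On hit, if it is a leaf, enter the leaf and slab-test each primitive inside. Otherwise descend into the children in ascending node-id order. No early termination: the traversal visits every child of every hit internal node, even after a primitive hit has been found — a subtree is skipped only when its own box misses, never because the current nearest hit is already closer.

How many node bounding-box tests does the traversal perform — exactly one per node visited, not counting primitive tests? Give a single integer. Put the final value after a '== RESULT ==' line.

Trace the traversal:
N0 x:[12,63/2] y:[73/3,115/3] z:[31,72] -> hit [31,63/2], descend [1, 4, 7, 10]
  N1 x:[16,61/2] y:[73/3,97/3] z:[56,72] -> miss, prune
  N4 x:[12,35/2] y:[95/3,115/3] z:[62,70] -> miss, prune
  N7 x:[39/2,63/2] y:[80/3,97/3] z:[31,55] -> hit [31,63/2], descend [6, 9]
    N6 x:[25,63/2] y:[80/3,32] z:[31,48] -> hit [31,63/2] leaf, test {P5(miss), P13@t=31, P18(miss)}
    N9 x:[39/2,24] y:[80/3,97/3] z:[35,55] -> miss, prune
  N10 x:[39/2,24] y:[35,112/3] z:[55,67] -> miss, prune

order=[0, 1, 4, 7, 6, 9, 10]  |boxes|=7  |leaves|=1  hit=P13

== RESULT ==
7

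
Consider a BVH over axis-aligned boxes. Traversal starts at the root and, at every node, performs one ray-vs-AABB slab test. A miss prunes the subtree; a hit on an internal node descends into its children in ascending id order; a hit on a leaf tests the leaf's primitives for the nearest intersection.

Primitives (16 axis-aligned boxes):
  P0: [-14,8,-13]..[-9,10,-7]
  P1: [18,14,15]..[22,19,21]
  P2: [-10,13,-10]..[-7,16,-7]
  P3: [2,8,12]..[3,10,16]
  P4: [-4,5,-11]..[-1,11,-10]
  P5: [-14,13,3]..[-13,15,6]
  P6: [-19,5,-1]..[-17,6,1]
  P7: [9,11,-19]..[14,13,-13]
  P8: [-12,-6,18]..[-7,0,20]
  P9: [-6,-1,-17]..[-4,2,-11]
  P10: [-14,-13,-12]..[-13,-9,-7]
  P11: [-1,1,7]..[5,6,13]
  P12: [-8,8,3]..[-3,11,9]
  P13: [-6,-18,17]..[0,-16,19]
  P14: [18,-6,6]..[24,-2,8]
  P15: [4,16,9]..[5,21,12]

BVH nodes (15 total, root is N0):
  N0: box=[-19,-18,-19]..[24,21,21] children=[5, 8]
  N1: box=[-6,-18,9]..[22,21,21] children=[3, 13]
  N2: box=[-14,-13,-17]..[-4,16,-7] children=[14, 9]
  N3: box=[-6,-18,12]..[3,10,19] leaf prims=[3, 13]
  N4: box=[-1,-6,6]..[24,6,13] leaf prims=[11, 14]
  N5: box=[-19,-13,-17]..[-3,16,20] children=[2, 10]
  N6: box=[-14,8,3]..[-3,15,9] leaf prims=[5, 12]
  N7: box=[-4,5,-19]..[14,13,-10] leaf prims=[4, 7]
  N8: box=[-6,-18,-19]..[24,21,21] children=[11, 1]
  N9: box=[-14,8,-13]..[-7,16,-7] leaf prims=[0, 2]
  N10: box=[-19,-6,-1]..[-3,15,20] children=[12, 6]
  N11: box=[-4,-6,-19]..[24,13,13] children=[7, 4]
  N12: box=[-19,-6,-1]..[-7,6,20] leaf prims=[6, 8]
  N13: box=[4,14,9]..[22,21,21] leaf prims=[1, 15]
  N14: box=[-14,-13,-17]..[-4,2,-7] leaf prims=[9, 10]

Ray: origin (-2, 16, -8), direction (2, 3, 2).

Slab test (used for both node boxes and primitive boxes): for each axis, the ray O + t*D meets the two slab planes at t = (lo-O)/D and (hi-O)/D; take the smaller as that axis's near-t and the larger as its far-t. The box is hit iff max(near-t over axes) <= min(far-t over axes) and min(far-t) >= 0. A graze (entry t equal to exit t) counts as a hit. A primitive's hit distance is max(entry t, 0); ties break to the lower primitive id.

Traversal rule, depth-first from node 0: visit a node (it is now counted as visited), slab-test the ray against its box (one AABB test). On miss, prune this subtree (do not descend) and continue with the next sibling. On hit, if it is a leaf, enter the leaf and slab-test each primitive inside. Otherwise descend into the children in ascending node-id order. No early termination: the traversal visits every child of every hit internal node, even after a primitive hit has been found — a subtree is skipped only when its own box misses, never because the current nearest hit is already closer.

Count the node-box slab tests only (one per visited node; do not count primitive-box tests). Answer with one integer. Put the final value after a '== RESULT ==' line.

Walk:
N0 x:[-17/2,13] y:[-34/3,5/3] z:[-11/2,29/2] -> hit [-11/2,5/3], descend [5, 8]
  N5 x:[-17/2,-1/2] y:[-29/3,0] z:[-9/2,14] -> miss, prune
  N8 x:[-2,13] y:[-34/3,5/3] z:[-11/2,29/2] -> hit [-2,5/3], descend [1, 11]
    N1 x:[-2,12] y:[-34/3,5/3] z:[17/2,29/2] -> miss, prune
    N11 x:[-1,13] y:[-22/3,-1] z:[-11/2,21/2] -> miss, prune

order=[0, 5, 8, 1, 11]  |boxes|=5  |leaves|=0  hit=miss

== RESULT ==
5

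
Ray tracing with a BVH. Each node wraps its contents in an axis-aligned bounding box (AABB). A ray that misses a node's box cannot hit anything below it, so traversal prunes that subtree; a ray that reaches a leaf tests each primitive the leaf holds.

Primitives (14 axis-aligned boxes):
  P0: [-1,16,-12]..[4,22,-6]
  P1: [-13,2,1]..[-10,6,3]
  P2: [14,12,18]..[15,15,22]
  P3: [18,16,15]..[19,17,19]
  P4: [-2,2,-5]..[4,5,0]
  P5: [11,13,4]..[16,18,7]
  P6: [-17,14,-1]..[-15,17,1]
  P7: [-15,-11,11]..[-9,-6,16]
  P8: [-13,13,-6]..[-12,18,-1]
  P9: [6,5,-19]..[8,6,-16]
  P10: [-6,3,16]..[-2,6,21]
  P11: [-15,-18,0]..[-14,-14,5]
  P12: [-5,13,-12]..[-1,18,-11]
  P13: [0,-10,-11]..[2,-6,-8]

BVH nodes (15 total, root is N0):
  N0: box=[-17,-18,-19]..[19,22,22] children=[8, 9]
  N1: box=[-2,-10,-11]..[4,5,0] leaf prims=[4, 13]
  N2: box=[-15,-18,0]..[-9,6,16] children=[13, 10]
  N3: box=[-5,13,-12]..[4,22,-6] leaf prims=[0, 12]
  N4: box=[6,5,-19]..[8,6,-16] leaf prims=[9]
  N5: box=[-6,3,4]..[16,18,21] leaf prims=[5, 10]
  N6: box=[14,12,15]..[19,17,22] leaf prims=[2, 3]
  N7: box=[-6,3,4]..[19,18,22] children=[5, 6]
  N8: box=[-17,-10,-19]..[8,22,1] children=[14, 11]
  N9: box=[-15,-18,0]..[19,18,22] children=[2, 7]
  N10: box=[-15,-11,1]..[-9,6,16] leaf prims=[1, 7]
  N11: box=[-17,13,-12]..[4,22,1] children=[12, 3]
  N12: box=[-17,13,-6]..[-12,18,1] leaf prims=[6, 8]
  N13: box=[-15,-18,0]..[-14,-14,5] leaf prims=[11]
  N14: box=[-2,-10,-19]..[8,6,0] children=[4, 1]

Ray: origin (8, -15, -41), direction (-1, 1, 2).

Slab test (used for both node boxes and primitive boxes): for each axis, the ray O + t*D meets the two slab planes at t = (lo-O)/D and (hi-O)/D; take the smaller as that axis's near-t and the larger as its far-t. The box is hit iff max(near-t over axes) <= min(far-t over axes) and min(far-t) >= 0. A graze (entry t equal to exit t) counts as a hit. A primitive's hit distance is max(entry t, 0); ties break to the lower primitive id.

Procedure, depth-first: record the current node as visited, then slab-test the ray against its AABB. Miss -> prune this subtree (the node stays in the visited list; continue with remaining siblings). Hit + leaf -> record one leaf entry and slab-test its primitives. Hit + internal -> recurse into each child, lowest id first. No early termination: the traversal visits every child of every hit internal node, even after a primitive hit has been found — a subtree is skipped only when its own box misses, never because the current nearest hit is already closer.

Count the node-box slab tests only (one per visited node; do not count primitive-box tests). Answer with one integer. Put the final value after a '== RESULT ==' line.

Trace the traversal:
N0 x:[-11,25] y:[-3,37] z:[11,63/2] -> hit [11,25], descend [8, 9]
  N8 x:[0,25] y:[5,37] z:[11,21] -> hit [11,21], descend [11, 14]
    N11 x:[4,25] y:[28,37] z:[29/2,21] -> miss, prune
    N14 x:[0,10] y:[5,21] z:[11,41/2] -> miss, prune
  N9 x:[-11,23] y:[-3,33] z:[41/2,63/2] -> hit [41/2,23], descend [2, 7]
    N2 x:[17,23] y:[-3,21] z:[41/2,57/2] -> hit [41/2,21], descend [10, 13]
      N10 x:[17,23] y:[4,21] z:[21,57/2] -> hit [21,21] leaf, test {P1@t=21, P7(miss)}
      N13 x:[22,23] y:[-3,1] z:[41/2,23] -> miss, prune
    N7 x:[-11,14] y:[18,33] z:[45/2,63/2] -> miss, prune

Summary -> nodes [0, 8, 11, 14, 9, 2, 10, 13, 7]; box-tests=9; leaf-entries=1; first=P1

== RESULT ==
9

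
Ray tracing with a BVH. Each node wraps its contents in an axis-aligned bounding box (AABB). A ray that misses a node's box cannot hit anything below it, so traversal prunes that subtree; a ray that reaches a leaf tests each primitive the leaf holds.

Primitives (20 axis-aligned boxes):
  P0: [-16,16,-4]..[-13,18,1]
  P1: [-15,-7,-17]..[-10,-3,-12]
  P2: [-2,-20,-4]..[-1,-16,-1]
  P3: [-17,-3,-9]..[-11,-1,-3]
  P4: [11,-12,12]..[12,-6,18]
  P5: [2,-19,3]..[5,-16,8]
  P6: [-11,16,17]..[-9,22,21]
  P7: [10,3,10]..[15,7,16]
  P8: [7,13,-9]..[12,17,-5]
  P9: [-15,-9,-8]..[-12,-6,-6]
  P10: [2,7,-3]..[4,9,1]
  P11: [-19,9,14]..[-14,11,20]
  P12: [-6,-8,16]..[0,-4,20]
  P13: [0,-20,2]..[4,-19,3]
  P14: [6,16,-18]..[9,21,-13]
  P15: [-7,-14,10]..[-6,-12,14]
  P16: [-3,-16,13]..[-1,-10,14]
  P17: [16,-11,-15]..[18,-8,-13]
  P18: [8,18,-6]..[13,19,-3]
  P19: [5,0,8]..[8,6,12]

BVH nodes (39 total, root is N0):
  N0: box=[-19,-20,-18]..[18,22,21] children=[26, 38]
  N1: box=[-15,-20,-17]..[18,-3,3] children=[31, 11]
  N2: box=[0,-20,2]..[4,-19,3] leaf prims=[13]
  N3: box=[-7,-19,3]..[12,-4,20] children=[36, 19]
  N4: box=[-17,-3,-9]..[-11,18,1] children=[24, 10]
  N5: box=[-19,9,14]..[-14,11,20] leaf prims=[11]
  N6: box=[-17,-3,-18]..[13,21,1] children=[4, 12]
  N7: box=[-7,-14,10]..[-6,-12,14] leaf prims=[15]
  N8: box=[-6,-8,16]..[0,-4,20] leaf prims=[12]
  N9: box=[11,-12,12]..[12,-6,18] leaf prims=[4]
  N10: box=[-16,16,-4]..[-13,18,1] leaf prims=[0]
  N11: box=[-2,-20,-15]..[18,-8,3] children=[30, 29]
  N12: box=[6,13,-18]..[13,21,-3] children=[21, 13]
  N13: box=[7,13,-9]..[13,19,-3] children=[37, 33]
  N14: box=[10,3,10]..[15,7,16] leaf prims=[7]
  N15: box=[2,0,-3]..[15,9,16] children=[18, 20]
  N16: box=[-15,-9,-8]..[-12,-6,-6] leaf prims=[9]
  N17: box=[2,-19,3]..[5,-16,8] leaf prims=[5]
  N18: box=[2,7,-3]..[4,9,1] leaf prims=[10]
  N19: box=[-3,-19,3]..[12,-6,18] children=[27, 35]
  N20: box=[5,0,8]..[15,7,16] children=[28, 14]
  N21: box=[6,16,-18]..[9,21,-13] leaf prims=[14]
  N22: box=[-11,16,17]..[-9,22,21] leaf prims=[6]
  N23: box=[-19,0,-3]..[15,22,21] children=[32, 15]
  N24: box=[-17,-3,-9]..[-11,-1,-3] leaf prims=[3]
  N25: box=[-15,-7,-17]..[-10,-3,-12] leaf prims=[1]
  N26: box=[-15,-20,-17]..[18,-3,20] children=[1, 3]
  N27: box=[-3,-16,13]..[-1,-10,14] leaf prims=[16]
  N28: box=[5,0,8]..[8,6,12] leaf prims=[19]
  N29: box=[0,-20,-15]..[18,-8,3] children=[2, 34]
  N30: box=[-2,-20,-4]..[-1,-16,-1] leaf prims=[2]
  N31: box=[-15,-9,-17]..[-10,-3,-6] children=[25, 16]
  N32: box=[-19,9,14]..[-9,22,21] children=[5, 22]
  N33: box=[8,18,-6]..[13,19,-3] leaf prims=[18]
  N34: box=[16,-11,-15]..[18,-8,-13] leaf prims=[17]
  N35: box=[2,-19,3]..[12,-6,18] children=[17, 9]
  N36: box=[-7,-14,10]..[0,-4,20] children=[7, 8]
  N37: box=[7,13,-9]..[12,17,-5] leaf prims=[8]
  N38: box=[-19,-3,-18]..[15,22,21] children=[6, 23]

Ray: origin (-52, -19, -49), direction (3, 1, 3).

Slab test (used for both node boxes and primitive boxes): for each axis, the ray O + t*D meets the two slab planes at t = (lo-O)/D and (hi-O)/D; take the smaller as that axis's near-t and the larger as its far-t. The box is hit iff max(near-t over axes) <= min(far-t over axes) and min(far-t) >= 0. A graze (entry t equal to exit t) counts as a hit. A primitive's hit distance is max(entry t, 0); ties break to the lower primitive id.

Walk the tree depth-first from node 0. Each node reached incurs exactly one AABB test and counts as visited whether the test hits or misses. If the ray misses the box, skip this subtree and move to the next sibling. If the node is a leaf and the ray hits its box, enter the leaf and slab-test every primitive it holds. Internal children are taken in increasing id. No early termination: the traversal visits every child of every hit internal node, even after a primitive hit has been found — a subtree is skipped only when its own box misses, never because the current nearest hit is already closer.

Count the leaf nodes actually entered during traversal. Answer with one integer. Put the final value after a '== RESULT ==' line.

Walk:
N0 x:[11,70/3] y:[-1,41] z:[31/3,70/3] -> hit [11,70/3], descend [26, 38]
  N26 x:[37/3,70/3] y:[-1,16] z:[32/3,23] -> hit [37/3,16], descend [1, 3]
    N1 x:[37/3,70/3] y:[-1,16] z:[32/3,52/3] -> hit [37/3,16], descend [11, 31]
      N11 x:[50/3,70/3] y:[-1,11] z:[34/3,52/3] -> miss, prune
      N31 x:[37/3,14] y:[10,16] z:[32/3,43/3] -> hit [37/3,14], descend [16, 25]
        N16 x:[37/3,40/3] y:[10,13] z:[41/3,43/3] -> miss, prune
        N25 x:[37/3,14] y:[12,16] z:[32/3,37/3] -> hit [37/3,37/3] leaf, test {P1@t=37/3}
    N3 x:[15,64/3] y:[0,15] z:[52/3,23] -> miss, prune
  N38 x:[11,67/3] y:[16,41] z:[31/3,70/3] -> hit [16,67/3], descend [6, 23]
    N6 x:[35/3,65/3] y:[16,40] z:[31/3,50/3] -> hit [16,50/3], descend [4, 12]
      N4 x:[35/3,41/3] y:[16,37] z:[40/3,50/3] -> miss, prune
      N12 x:[58/3,65/3] y:[32,40] z:[31/3,46/3] -> miss, prune
    N23 x:[11,67/3] y:[19,41] z:[46/3,70/3] -> hit [19,67/3], descend [15, 32]
      N15 x:[18,67/3] y:[19,28] z:[46/3,65/3] -> hit [19,65/3], descend [18, 20]
        N18 x:[18,56/3] y:[26,28] z:[46/3,50/3] -> miss, prune
        N20 x:[19,67/3] y:[19,26] z:[19,65/3] -> hit [19,65/3], descend [14, 28]
          N14 x:[62/3,67/3] y:[22,26] z:[59/3,65/3] -> miss, prune
          N28 x:[19,20] y:[19,25] z:[19,61/3] -> hit [19,20] leaf, test {P19@t=19}
      N32 x:[11,43/3] y:[28,41] z:[21,70/3] -> miss, prune

Summary -> nodes [0, 26, 1, 11, 31, 16, 25, 3, 38, 6, 4, 12, 23, 15, 18, 20, 14, 28, 32]; box-tests=19; leaf-entries=2; first=P1

== RESULT ==
2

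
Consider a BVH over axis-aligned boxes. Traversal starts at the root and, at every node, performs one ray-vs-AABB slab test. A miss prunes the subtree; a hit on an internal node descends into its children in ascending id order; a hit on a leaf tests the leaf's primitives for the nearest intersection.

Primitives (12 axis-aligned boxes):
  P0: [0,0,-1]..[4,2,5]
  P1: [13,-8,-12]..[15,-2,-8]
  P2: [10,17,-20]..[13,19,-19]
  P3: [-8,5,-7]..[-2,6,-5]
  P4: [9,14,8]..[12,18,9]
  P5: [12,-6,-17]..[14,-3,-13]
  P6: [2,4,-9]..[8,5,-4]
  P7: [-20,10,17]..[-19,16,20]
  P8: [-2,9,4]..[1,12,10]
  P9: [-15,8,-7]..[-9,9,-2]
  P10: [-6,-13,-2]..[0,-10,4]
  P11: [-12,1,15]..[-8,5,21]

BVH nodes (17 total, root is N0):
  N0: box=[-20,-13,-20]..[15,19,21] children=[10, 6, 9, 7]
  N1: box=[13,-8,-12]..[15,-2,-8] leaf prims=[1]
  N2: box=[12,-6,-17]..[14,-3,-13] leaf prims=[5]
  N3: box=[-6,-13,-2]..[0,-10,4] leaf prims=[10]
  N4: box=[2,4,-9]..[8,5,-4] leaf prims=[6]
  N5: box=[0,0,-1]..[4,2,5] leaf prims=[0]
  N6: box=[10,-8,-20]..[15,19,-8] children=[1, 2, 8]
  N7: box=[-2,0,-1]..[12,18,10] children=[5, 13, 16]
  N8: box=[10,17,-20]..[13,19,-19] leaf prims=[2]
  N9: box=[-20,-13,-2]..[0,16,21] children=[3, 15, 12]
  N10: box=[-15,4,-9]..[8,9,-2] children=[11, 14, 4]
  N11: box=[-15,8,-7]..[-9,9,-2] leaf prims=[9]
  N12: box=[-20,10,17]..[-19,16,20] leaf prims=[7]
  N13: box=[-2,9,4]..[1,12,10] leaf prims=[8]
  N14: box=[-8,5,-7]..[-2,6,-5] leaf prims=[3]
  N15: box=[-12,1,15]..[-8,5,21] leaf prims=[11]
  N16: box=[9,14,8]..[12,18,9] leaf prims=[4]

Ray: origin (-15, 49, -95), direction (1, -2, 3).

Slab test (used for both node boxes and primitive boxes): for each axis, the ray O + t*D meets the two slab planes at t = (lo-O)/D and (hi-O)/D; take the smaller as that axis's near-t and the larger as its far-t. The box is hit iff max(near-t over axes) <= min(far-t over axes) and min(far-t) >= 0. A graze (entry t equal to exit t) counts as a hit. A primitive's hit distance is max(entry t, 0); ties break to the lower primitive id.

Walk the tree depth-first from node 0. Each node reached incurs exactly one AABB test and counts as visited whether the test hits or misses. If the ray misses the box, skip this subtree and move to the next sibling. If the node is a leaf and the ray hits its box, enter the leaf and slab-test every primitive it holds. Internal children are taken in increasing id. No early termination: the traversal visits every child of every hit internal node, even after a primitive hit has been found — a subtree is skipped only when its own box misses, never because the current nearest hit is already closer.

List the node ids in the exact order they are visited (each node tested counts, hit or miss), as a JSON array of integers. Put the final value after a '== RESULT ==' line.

Trace the traversal:
N0 x:[-5,30] y:[15,31] z:[25,116/3] -> hit [25,30], descend [6, 7, 9, 10]
  N6 x:[25,30] y:[15,57/2] z:[25,29] -> hit [25,57/2], descend [1, 2, 8]
    N1 x:[28,30] y:[51/2,57/2] z:[83/3,29] -> hit [28,57/2] leaf, test {P1@t=28}
    N2 x:[27,29] y:[26,55/2] z:[26,82/3] -> hit [27,82/3] leaf, test {P5@t=27}
    N8 x:[25,28] y:[15,16] z:[25,76/3] -> miss, prune
  N7 x:[13,27] y:[31/2,49/2] z:[94/3,35] -> miss, prune
  N9 x:[-5,15] y:[33/2,31] z:[31,116/3] -> miss, prune
  N10 x:[0,23] y:[20,45/2] z:[86/3,31] -> miss, prune

8 AABB tests over nodes [0, 6, 1, 2, 8, 7, 9, 10]; 2 leaves entered; closest P5.

== RESULT ==
[0, 6, 1, 2, 8, 7, 9, 10]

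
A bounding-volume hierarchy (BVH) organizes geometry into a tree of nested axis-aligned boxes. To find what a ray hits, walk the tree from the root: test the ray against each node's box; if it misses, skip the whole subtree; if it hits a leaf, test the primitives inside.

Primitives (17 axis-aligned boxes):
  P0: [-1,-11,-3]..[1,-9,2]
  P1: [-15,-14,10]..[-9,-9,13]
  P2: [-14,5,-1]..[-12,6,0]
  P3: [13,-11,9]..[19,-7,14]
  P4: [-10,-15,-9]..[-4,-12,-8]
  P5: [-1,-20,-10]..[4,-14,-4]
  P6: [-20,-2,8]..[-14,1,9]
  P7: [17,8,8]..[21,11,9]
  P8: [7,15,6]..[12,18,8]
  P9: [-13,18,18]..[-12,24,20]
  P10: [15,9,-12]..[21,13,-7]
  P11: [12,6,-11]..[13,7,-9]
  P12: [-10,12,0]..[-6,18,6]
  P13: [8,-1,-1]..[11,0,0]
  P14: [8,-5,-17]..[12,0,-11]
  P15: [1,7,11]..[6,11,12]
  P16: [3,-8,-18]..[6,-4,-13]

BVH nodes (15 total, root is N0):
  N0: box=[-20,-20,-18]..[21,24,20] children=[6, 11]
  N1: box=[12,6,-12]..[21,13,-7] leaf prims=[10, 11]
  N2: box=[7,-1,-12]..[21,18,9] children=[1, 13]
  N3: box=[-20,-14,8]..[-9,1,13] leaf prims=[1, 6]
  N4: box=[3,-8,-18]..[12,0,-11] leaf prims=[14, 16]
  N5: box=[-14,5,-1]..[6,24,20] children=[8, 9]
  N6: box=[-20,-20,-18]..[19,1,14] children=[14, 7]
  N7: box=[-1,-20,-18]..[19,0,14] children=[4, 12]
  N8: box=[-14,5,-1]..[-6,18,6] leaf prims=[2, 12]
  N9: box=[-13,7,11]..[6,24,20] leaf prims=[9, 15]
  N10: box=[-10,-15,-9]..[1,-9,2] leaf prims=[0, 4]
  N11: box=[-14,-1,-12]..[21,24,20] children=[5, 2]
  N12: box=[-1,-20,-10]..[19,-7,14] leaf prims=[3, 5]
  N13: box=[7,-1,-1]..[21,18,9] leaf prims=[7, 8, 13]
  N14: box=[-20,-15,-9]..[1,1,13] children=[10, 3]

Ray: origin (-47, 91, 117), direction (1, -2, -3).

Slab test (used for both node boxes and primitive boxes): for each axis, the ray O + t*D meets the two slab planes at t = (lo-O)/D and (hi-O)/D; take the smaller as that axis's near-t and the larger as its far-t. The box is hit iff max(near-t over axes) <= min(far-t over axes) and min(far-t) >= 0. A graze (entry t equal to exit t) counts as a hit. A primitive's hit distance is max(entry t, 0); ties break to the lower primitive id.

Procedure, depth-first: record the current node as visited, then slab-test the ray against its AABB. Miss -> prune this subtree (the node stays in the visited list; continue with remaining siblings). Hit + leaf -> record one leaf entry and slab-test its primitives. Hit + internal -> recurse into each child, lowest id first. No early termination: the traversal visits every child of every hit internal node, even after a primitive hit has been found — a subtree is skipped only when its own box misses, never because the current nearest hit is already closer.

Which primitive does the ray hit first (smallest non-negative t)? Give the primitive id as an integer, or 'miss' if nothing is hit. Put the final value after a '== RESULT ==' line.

Traverse from the root:
N0 x:[27,68] y:[67/2,111/2] z:[97/3,45] -> hit [67/2,45], descend [6, 11]
  N6 x:[27,66] y:[45,111/2] z:[103/3,45] -> hit [45,45], descend [7, 14]
    N7 x:[46,66] y:[91/2,111/2] z:[103/3,45] -> miss, prune
    N14 x:[27,48] y:[45,53] z:[104/3,42] -> miss, prune
  N11 x:[33,68] y:[67/2,46] z:[97/3,43] -> hit [67/2,43], descend [2, 5]
    N2 x:[54,68] y:[73/2,46] z:[36,43] -> miss, prune
    N5 x:[33,53] y:[67/2,43] z:[97/3,118/3] -> hit [67/2,118/3], descend [8, 9]
      N8 x:[33,41] y:[73/2,43] z:[37,118/3] -> hit [37,118/3] leaf, test {P2(miss), P12@t=37}
      N9 x:[34,53] y:[67/2,42] z:[97/3,106/3] -> hit [34,106/3] leaf, test {P9(miss), P15(miss)}

Visited [0, 6, 7, 14, 11, 2, 5, 8, 9]. Tests: 9 box, 2 leaf. Nearest: P12.

== RESULT ==
12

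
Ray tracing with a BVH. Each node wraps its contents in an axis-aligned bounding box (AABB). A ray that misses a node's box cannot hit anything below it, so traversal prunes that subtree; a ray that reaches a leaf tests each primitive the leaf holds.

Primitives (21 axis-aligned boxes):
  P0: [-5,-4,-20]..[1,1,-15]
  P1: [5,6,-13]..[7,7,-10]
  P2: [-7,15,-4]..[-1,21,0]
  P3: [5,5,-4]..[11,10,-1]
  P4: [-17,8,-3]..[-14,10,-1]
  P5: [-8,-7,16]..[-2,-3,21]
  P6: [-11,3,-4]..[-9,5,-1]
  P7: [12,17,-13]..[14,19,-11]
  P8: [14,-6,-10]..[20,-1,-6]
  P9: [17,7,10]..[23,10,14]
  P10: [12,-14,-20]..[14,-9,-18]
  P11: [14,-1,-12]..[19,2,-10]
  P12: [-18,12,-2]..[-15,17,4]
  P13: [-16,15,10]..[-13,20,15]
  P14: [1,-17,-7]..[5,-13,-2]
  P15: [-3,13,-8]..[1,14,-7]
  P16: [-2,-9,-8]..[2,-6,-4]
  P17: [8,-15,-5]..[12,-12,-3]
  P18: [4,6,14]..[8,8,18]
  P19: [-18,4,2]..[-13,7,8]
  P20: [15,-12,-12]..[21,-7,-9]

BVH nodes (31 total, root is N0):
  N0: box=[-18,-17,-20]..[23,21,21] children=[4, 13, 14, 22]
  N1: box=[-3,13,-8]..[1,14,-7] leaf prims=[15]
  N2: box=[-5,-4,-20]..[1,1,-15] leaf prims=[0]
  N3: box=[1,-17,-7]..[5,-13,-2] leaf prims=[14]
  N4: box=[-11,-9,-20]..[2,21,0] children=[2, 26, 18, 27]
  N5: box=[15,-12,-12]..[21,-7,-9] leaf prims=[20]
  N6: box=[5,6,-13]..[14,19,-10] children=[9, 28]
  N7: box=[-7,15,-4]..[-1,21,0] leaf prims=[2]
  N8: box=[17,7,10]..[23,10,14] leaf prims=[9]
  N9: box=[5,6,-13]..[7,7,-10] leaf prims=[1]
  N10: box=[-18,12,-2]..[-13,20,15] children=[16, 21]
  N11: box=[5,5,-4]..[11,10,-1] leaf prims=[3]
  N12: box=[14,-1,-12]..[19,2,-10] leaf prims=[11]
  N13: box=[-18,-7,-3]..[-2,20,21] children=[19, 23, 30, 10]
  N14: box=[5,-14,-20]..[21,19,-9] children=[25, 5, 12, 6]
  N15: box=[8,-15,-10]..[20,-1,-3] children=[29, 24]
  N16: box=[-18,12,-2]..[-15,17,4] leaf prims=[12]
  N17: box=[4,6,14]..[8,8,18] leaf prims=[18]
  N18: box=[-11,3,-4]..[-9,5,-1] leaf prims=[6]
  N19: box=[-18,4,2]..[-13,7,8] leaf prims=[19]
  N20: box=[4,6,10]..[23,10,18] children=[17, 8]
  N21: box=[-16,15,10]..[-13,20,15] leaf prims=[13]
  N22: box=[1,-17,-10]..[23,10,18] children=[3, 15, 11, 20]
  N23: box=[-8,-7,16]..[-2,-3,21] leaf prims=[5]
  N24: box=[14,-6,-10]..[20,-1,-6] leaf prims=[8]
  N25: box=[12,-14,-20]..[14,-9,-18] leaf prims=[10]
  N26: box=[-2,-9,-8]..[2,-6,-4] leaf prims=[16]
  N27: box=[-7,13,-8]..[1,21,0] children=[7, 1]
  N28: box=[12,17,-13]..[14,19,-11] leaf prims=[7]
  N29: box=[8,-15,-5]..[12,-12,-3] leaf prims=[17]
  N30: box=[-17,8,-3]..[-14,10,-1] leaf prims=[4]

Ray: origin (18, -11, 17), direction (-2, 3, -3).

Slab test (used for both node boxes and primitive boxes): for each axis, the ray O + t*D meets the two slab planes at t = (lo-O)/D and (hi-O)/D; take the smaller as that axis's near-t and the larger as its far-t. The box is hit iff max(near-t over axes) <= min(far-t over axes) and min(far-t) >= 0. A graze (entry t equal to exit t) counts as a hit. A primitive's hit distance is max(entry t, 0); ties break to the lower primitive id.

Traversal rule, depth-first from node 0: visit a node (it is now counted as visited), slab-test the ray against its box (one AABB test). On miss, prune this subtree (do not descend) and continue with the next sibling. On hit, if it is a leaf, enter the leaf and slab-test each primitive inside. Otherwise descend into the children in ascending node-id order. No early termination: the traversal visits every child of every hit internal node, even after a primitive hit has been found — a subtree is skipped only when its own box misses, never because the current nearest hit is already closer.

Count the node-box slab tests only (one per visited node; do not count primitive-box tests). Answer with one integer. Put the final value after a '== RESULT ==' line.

Traverse from the root:
N0 x:[-5/2,18] y:[-2,32/3] z:[-4/3,37/3] -> hit [-4/3,32/3], descend [4, 13, 14, 22]
  N4 x:[8,29/2] y:[2/3,32/3] z:[17/3,37/3] -> hit [8,32/3], descend [2, 18, 26, 27]
    N2 x:[17/2,23/2] y:[7/3,4] z:[32/3,37/3] -> miss, prune
    N18 x:[27/2,29/2] y:[14/3,16/3] z:[6,7] -> miss, prune
    N26 x:[8,10] y:[2/3,5/3] z:[7,25/3] -> miss, prune
    N27 x:[17/2,25/2] y:[8,32/3] z:[17/3,25/3] -> miss, prune
  N13 x:[10,18] y:[4/3,31/3] z:[-4/3,20/3] -> miss, prune
  N14 x:[-3/2,13/2] y:[-1,10] z:[26/3,37/3] -> miss, prune
  N22 x:[-5/2,17/2] y:[-2,7] z:[-1/3,9] -> hit [-1/3,7], descend [3, 11, 15, 20]
    N3 x:[13/2,17/2] y:[-2,-2/3] z:[19/3,8] -> miss, prune
    N11 x:[7/2,13/2] y:[16/3,7] z:[6,7] -> hit [6,13/2] leaf, test {P3@t=6}
    N15 x:[-1,5] y:[-4/3,10/3] z:[20/3,9] -> miss, prune
    N20 x:[-5/2,7] y:[17/3,7] z:[-1/3,7/3] -> miss, prune

13 AABB tests over nodes [0, 4, 2, 18, 26, 27, 13, 14, 22, 3, 11, 15, 20]; 1 leaf entered; closest P3.

== RESULT ==
13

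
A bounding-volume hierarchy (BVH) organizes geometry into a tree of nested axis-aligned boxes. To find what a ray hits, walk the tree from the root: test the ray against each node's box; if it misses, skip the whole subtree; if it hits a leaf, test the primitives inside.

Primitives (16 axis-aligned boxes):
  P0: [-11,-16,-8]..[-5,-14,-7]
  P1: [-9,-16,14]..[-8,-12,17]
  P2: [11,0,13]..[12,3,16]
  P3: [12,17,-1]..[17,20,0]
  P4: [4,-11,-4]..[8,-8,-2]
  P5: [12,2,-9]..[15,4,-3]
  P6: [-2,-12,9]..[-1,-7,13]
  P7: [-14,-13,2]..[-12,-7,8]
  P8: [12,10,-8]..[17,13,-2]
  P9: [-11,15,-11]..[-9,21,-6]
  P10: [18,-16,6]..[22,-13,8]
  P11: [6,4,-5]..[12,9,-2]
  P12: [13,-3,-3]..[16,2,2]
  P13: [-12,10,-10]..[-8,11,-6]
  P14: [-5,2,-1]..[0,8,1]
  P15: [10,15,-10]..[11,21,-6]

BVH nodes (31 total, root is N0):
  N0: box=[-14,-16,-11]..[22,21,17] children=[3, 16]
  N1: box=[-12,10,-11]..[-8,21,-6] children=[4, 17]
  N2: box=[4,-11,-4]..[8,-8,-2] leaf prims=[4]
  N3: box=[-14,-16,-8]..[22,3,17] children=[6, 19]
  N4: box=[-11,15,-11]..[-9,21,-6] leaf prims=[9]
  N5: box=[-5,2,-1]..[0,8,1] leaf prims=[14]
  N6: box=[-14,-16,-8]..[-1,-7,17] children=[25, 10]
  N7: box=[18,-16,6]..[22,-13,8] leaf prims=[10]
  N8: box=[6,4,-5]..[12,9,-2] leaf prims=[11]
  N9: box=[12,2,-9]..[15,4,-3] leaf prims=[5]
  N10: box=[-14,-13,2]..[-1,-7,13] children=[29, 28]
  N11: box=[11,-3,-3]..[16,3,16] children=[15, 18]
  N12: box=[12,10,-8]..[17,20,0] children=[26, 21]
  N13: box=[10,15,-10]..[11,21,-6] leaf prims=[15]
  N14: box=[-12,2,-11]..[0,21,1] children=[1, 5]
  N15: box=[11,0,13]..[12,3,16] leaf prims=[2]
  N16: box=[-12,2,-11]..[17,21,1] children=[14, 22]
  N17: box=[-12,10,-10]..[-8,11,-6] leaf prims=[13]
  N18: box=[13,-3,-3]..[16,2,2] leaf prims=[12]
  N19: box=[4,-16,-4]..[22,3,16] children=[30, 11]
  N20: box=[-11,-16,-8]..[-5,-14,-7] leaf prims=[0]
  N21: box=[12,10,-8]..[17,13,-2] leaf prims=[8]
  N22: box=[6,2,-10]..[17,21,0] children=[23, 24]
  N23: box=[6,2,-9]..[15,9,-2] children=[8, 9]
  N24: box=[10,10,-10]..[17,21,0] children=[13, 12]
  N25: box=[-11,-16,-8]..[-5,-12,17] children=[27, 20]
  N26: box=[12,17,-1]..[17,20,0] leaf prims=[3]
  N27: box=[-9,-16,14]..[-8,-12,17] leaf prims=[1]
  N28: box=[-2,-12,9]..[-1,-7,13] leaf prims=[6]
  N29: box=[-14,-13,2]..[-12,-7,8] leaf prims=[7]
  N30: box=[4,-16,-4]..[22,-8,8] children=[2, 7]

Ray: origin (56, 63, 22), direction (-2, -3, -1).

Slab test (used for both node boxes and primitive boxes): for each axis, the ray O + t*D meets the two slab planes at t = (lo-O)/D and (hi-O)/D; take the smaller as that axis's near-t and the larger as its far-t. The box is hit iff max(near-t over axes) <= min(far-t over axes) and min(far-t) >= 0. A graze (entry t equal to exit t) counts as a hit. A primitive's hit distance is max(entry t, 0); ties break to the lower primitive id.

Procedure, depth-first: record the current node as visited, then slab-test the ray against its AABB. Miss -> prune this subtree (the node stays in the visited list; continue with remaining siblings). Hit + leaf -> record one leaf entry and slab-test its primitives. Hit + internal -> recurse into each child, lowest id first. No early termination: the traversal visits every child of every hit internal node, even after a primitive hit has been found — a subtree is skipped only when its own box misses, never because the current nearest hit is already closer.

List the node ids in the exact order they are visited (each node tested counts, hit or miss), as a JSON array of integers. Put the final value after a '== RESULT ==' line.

Traverse from the root:
N0 x:[17,35] y:[14,79/3] z:[5,33] -> hit [17,79/3], descend [3, 16]
  N3 x:[17,35] y:[20,79/3] z:[5,30] -> hit [20,79/3], descend [6, 19]
    N6 x:[57/2,35] y:[70/3,79/3] z:[5,30] -> miss, prune
    N19 x:[17,26] y:[20,79/3] z:[6,26] -> hit [20,26], descend [11, 30]
      N11 x:[20,45/2] y:[20,22] z:[6,25] -> hit [20,22], descend [15, 18]
        N15 x:[22,45/2] y:[20,21] z:[6,9] -> miss, prune
        N18 x:[20,43/2] y:[61/3,22] z:[20,25] -> hit [61/3,43/2] leaf, test {P12@t=61/3}
      N30 x:[17,26] y:[71/3,79/3] z:[14,26] -> hit [71/3,26], descend [2, 7]
        N2 x:[24,26] y:[71/3,74/3] z:[24,26] -> hit [24,74/3] leaf, test {P4@t=24}
        N7 x:[17,19] y:[76/3,79/3] z:[14,16] -> miss, prune
  N16 x:[39/2,34] y:[14,61/3] z:[21,33] -> miss, prune

11 AABB tests over nodes [0, 3, 6, 19, 11, 15, 18, 30, 2, 7, 16]; 2 leaves entered; closest P12.

== RESULT ==
[0, 3, 6, 19, 11, 15, 18, 30, 2, 7, 16]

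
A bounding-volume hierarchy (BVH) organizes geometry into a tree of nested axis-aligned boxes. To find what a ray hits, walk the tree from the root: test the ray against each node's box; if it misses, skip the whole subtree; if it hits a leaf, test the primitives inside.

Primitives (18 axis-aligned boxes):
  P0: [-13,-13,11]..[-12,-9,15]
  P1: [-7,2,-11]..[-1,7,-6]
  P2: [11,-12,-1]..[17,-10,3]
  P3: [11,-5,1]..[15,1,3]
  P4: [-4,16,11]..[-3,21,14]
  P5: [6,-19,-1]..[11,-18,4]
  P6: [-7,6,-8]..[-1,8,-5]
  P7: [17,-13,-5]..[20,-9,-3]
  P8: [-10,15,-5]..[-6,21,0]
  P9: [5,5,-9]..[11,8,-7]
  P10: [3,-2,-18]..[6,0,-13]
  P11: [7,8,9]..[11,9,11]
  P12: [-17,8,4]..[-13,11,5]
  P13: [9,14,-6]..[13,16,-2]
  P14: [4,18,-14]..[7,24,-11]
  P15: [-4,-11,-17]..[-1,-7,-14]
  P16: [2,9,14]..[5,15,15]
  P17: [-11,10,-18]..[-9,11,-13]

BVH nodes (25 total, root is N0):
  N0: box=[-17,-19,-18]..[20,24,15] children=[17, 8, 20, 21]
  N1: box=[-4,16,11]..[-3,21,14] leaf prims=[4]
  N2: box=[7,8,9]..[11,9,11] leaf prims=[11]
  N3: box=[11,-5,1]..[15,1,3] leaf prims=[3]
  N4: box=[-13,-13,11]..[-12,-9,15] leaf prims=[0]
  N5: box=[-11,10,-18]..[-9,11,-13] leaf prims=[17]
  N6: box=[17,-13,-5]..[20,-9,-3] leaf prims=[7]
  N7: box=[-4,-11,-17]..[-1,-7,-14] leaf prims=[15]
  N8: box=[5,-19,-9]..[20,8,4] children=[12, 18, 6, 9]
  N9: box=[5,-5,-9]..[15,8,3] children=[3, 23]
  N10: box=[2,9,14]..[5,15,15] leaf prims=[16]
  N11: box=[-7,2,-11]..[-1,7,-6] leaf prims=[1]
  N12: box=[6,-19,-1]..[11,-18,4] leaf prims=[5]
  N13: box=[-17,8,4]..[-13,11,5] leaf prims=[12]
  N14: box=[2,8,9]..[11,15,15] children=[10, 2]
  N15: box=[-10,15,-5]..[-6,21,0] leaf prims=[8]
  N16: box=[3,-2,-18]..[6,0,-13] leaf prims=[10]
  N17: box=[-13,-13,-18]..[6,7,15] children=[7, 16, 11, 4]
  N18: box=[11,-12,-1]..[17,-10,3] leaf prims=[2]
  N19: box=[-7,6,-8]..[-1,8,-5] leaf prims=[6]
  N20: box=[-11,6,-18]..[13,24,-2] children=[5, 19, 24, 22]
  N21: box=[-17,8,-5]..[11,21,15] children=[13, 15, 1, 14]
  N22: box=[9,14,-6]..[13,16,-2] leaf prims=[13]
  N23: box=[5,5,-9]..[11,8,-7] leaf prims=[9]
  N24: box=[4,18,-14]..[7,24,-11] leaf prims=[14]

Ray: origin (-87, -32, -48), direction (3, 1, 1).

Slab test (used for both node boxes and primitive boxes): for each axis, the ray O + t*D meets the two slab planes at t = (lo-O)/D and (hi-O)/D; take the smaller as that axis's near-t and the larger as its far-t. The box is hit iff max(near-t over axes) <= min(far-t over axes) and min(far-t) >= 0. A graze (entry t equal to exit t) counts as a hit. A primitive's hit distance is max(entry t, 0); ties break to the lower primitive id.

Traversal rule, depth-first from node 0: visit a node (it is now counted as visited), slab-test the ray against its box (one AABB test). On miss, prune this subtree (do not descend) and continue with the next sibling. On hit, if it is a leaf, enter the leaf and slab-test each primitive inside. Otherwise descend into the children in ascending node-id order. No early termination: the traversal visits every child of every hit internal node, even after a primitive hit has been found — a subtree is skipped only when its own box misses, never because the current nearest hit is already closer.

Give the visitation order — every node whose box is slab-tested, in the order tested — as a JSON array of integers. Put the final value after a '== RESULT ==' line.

Walk:
N0 x:[70/3,107/3] y:[13,56] z:[30,63] -> hit [30,107/3], descend [8, 17, 20, 21]
  N8 x:[92/3,107/3] y:[13,40] z:[39,52] -> miss, prune
  N17 x:[74/3,31] y:[19,39] z:[30,63] -> hit [30,31], descend [4, 7, 11, 16]
    N4 x:[74/3,25] y:[19,23] z:[59,63] -> miss, prune
    N7 x:[83/3,86/3] y:[21,25] z:[31,34] -> miss, prune
    N11 x:[80/3,86/3] y:[34,39] z:[37,42] -> miss, prune
    N16 x:[30,31] y:[30,32] z:[30,35] -> hit [30,31] leaf, test {P10@t=30}
  N20 x:[76/3,100/3] y:[38,56] z:[30,46] -> miss, prune
  N21 x:[70/3,98/3] y:[40,53] z:[43,63] -> miss, prune

9 AABB tests over nodes [0, 8, 17, 4, 7, 11, 16, 20, 21]; 1 leaf entered; closest P10.

== RESULT ==
[0, 8, 17, 4, 7, 11, 16, 20, 21]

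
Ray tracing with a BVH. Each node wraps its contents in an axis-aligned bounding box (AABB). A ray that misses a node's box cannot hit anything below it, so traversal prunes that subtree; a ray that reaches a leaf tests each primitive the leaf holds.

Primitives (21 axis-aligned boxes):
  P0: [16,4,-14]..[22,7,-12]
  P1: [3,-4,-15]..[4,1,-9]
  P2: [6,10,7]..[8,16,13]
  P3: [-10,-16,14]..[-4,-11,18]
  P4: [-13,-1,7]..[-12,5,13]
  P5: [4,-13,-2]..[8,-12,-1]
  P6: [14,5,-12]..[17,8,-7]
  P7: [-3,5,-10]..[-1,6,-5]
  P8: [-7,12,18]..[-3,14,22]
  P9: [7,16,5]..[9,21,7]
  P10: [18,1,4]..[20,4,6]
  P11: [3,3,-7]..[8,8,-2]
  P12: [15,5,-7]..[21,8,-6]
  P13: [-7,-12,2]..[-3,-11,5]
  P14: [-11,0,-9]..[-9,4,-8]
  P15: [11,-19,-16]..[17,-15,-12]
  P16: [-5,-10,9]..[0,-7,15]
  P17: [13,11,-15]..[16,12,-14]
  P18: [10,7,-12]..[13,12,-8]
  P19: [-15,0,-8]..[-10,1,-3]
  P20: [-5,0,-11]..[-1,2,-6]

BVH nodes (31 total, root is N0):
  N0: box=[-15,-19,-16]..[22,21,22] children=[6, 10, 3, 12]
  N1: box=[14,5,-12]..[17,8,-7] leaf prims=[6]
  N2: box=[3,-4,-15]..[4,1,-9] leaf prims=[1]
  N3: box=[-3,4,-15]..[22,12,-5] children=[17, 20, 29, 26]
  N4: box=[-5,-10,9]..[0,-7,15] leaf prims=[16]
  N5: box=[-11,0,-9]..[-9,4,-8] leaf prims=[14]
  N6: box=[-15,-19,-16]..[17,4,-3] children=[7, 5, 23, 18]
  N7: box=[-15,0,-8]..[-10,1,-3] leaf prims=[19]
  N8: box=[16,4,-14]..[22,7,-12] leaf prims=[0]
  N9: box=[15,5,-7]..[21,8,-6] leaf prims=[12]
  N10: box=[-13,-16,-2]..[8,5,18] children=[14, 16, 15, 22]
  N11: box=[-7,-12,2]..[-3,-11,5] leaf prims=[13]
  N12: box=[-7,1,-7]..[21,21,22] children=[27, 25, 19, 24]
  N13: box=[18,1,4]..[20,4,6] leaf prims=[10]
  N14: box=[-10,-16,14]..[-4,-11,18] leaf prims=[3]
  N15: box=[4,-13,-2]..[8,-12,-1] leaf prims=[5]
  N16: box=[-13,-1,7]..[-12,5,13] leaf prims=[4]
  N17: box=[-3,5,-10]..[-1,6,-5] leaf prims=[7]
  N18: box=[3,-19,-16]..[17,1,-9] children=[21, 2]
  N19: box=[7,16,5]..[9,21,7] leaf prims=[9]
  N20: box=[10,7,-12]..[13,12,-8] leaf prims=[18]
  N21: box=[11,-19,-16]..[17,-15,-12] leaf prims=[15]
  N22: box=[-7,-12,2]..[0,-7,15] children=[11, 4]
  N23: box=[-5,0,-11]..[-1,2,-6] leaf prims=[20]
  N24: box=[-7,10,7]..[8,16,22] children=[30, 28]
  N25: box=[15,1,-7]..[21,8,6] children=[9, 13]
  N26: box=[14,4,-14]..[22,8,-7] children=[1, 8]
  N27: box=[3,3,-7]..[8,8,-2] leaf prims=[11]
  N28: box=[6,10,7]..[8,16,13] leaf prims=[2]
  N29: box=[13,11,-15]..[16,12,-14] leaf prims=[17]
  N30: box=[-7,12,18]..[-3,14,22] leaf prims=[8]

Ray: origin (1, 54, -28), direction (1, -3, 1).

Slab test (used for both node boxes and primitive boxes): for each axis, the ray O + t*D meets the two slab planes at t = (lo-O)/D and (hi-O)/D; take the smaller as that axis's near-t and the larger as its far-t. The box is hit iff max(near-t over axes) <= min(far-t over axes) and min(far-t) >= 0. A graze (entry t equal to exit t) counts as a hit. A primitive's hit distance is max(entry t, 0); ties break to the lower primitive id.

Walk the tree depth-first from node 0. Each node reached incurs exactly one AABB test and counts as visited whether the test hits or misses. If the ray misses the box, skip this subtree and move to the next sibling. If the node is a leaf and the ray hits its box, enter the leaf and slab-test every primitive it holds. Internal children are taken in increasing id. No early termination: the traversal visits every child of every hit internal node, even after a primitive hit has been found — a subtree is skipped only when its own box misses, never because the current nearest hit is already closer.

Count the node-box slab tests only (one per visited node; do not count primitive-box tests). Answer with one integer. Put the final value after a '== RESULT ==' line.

Walk:
N0 x:[-16,21] y:[11,73/3] z:[12,50] -> hit [12,21], descend [3, 6, 10, 12]
  N3 x:[-4,21] y:[14,50/3] z:[13,23] -> hit [14,50/3], descend [17, 20, 26, 29]
    N17 x:[-4,-2] y:[16,49/3] z:[18,23] -> miss, prune
    N20 x:[9,12] y:[14,47/3] z:[16,20] -> miss, prune
    N26 x:[13,21] y:[46/3,50/3] z:[14,21] -> hit [46/3,50/3], descend [1, 8]
      N1 x:[13,16] y:[46/3,49/3] z:[16,21] -> hit [16,16] leaf, test {P6@t=16}
      N8 x:[15,21] y:[47/3,50/3] z:[14,16] -> hit [47/3,16] leaf, test {P0@t=47/3}
    N29 x:[12,15] y:[14,43/3] z:[13,14] -> hit [14,14] leaf, test {P17@t=14}
  N6 x:[-16,16] y:[50/3,73/3] z:[12,25] -> miss, prune
  N10 x:[-14,7] y:[49/3,70/3] z:[26,46] -> miss, prune
  N12 x:[-8,20] y:[11,53/3] z:[21,50] -> miss, prune

11 AABB tests over nodes [0, 3, 17, 20, 26, 1, 8, 29, 6, 10, 12]; 3 leaves entered; closest P17.

== RESULT ==
11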